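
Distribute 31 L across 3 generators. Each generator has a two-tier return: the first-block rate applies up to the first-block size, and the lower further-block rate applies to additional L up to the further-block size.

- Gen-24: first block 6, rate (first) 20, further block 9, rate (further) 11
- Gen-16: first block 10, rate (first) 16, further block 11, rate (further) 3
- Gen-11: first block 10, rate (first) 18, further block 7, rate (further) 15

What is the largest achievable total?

535

Order all 6 blocks by rate: Gen-24/T1 20 > Gen-11/T1 18 > Gen-16/T1 16 > Gen-11/T2 15 > Gen-24/T2 11 > Gen-16/T2 3.
Gen-24/T1 (20): +6 — 25 left.
Gen-11/T1 (18): +10 — 15 left.
Gen-16/T1 (16): +10 — 5 left.
Gen-11 T2 at 15: only 5 left, fill 5.
Total = 20×6 + 18×10 + 16×10 + 15×5 = 535.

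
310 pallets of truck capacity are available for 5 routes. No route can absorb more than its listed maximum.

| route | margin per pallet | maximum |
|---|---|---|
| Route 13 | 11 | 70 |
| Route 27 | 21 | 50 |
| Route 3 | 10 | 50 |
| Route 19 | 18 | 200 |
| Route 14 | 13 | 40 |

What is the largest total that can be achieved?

Order the routes by margin per pallet: Route 27 21 > Route 19 18 > Route 14 13 > Route 13 11 > Route 3 10.
Route 27 takes 50 to reach its cap of 50 ; 260 left.
Route 19 takes 200 to reach its cap of 200 ; 60 left.
Route 14 takes 40 to reach its cap of 40 ; 20 left.
Route 13: +20 (room for 70) → 20. Pool exhausted.
Total = 11×20 + 21×50 + 18×200 + 13×40 = 5390.

5390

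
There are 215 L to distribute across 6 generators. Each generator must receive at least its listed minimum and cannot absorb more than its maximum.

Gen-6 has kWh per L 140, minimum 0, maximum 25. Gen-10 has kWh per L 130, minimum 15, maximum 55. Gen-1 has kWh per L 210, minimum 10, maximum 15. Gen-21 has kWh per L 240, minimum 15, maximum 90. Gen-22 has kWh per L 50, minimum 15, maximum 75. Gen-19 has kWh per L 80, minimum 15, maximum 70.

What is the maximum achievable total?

37350

Meeting every minimum uses 0+15+10+15+15+15 = 70 L, leaving 145.
Order the generators by kWh per L: Gen-21 240 > Gen-1 210 > Gen-6 140 > Gen-10 130 > Gen-19 80 > Gen-22 50.
Gen-21 takes 75 more to reach its cap of 90 ; 70 left.
Gen-1 takes 5 more to reach its cap of 15 ; 65 left.
Gen-6: +25 to 25 (cap) ; 40 left.
Give Gen-10 40 more to hit its cap of 55 ; 0 left.
Total = 140×25 + 130×55 + 210×15 + 240×90 + 50×15 + 80×15 = 37350.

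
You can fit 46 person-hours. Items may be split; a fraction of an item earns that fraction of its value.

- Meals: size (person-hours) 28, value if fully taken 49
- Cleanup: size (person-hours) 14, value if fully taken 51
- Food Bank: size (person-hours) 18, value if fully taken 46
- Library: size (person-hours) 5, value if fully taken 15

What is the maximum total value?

Sort by value density: Cleanup 51/14≈3.64, Library 15/5≈3, Food Bank 46/18≈2.56, Meals 49/28≈1.75.
Take all of Cleanup (14 person-hours, value 51) → 32 person-hours left.
Take all of Library (5 person-hours, value 15) → 27 person-hours left.
Food Bank: take in full, 18 person-hours for value 46 → 9 left.
Fill the last 9 person-hours with part of Meals: 9/28 of it earns 15.75.
Total value = 127.75.

127.75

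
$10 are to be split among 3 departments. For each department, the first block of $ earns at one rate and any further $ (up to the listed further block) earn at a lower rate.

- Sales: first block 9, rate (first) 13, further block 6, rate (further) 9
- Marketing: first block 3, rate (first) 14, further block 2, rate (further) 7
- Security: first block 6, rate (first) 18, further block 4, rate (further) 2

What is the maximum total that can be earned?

Order all 6 blocks by rate: Security/first 18 > Marketing/first 14 > Sales/first 13 > Sales/second 9 > Marketing/second 7 > Security/second 2.
Security/first (18): +6 ; 4 left.
Fill Marketing first block (3 at 14) ; 1 left.
Sales/first: +1 of 9 at 13; pool empty.
Total = 18×6 + 14×3 + 13×1 = 163.

163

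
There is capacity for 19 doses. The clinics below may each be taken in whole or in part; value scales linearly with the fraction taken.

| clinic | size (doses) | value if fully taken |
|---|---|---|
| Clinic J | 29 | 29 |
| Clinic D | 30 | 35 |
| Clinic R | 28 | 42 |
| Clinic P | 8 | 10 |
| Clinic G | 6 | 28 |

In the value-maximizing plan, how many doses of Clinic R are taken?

13

Rank by value-to-size ratio: Clinic G 28/6≈4.67, Clinic R 42/28≈1.5, Clinic P 10/8≈1.25, Clinic D 35/30≈1.17, Clinic J 29/29≈1.
All 6 doses of Clinic G fit (value 28) ; 13 remain.
Fill the last 13 doses with part of Clinic R: 13/28 of it earns 19.5.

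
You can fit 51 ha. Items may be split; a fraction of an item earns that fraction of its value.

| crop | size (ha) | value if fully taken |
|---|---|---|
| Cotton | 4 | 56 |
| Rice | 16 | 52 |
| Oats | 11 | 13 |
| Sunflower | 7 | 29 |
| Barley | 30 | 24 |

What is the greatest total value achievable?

Rank by value-to-size ratio: Cotton 56/4≈14, Sunflower 29/7≈4.14, Rice 52/16≈3.25, Oats 13/11≈1.18, Barley 24/30≈0.8.
Cotton: take in full, 4 ha for value 56 — 47 left.
All 7 ha of Sunflower fit (value 29) — 40 remain.
Rice: take in full, 16 ha for value 52 — 24 left.
Oats: take in full, 11 ha for value 13 — 13 left.
Only 13 ha remain; take 13/30 of Barley for value 24×13/30 = 10.4.
Total value = 160.4.

160.4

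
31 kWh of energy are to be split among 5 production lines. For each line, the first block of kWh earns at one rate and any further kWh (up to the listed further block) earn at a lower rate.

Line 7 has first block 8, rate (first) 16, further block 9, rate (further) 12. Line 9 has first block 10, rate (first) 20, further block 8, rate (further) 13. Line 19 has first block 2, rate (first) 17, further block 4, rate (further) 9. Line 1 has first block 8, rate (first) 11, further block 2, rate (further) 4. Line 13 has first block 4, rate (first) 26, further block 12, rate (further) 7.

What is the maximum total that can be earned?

Treat each block as its own option and order by rate: Line 13/tier1 26 > Line 9/tier1 20 > Line 19/tier1 17 > Line 7/tier1 16 > Line 9/tier2 13 > Line 7/tier2 12 > Line 1/tier1 11 > Line 19/tier2 9 > Line 13/tier2 7 > Line 1/tier2 4.
Line 13/tier1 (26): +4 ; 27 left.
Line 9 tier1 at 20: fill all 10 ; 17 left.
Fill Line 19 tier1 block (2 at 17) ; 15 left.
Line 7/tier1 (16): +8 ; 7 left.
7 remain; put them into Line 9 tier2 at 13.
Total = 26×4 + 20×10 + 17×2 + 16×8 + 13×7 = 557.

557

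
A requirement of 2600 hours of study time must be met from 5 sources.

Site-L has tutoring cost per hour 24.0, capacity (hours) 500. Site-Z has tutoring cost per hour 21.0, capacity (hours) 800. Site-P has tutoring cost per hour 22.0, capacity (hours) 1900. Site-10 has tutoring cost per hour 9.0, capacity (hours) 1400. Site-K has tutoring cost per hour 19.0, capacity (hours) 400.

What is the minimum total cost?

37000

Cheapest first:
Site-10 at 9.0: take all 1400 hours → 1200 still needed.
Take 400 from Site-K at 19.0 → need 800 more.
Site-Z (21.0): use full 800 → 0 hours to go.
Site-P, Site-L: unused.
Cost = 1400×9.0 + 400×19.0 + 800×21.0 = 37000.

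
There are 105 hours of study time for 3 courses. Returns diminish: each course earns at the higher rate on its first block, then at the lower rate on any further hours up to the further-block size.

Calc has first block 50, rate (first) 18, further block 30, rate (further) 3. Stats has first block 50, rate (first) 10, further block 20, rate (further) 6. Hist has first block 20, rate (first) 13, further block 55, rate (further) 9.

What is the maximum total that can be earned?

1510

Treat each block as its own option and order by rate: Calc/first 18 > Hist/first 13 > Stats/first 10 > Hist/second 9 > Stats/second 6 > Calc/second 3.
Calc first at 18: fill all 50 → 55 left.
Hist first at 13: fill all 20 → 35 left.
Stats first at 10: only 35 left, fill 35.
Total = 18×50 + 13×20 + 10×35 = 1510.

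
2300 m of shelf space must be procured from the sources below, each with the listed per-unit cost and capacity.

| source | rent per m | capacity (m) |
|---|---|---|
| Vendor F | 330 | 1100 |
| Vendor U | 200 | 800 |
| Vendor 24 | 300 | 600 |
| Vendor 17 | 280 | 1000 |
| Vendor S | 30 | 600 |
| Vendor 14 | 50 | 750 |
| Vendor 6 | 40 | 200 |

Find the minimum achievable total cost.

213500

Fill from the cheapest source first.
Vendor S at 30: take all 600 m — 1700 still needed.
Take 200 from Vendor 6 at 40 — need 1500 more.
Vendor 14 (50): use full 750 — 750 m to go.
Vendor U (200): take the remaining 750 — done.
Vendor 17, Vendor 24, Vendor F: unused.
Cost = 600×30 + 200×40 + 750×50 + 750×200 = 213500.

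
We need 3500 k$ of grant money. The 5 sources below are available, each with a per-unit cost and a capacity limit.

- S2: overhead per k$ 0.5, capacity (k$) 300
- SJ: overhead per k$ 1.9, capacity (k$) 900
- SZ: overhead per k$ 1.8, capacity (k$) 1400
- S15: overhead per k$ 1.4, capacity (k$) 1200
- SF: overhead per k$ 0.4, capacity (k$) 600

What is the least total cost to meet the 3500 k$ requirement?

4590

Use sources in increasing cost order.
Take 600 from SF at 0.4 ; need 2900 more.
Take 300 from S2 at 0.5 ; need 2600 more.
S15 at 1.4: take all 1200 k$ ; 1400 still needed.
Take 1400 from SZ at 1.8 ; need 0 more.
SJ: unused.
Cost = 600×0.4 + 300×0.5 + 1200×1.4 + 1400×1.8 = 4590.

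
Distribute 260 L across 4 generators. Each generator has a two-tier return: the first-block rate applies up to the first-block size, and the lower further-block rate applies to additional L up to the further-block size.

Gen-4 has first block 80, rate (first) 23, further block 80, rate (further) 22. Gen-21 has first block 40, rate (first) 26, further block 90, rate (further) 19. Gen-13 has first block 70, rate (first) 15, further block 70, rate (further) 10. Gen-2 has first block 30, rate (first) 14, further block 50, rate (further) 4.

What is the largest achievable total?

5780

Rank every tier by rate: Gen-21/tier1 26 > Gen-4/tier1 23 > Gen-4/tier2 22 > Gen-21/tier2 19 > Gen-13/tier1 15 > Gen-2/tier1 14 > Gen-13/tier2 10 > Gen-2/tier2 4.
Gen-21/tier1 (26): +40 — 220 left.
Fill Gen-4 tier1 block (80 at 23) — 140 left.
Fill Gen-4 tier2 block (80 at 22) — 60 left.
60 remain; put them into Gen-21 tier2 at 19.
Total = 26×40 + 23×80 + 22×80 + 19×60 = 5780.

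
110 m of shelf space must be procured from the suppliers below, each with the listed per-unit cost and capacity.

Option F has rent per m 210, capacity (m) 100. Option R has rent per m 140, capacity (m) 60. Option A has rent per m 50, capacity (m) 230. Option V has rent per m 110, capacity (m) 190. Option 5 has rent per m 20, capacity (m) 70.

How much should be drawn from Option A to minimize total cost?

40

Cheapest first:
Option 5 (20): use full 70 → 40 m to go.
Take 40 from Option A at 50 to finish.
Option V, Option R, Option F: unused.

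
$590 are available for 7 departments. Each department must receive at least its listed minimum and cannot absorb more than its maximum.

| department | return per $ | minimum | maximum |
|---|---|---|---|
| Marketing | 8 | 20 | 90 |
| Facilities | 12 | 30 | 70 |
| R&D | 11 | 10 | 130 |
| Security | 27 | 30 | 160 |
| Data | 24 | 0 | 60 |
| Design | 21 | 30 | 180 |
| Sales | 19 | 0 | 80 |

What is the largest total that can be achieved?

12280

Meeting every minimum uses 20+30+10+30+0+30+0 = 120 $, leaving 470.
Highest return per $ first: Security 27 > Data 24 > Design 21 > Sales 19 > Facilities 12 > R&D 11 > Marketing 8.
Security: +130 to 160 (cap) ; 340 left.
Data: +60 to 60 (cap) ; 280 left.
Design takes 150 more to reach its cap of 180 ; 130 left.
Sales: +80 to 80 (cap) ; 50 left.
Give Facilities 40 more to hit its cap of 70 ; 10 left.
R&D has room for 120 more but only 10 remain, so it gets 20.
Total = 8×20 + 12×70 + 11×20 + 27×160 + 24×60 + 21×180 + 19×80 = 12280.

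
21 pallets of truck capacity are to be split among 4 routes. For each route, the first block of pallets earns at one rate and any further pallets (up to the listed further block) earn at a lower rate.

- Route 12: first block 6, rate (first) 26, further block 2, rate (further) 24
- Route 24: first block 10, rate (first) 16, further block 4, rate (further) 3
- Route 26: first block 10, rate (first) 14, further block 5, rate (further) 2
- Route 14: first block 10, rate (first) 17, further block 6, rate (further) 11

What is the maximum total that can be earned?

422

Rank every tier by rate: Route 12/first 26 > Route 12/second 24 > Route 14/first 17 > Route 24/first 16 > Route 26/first 14 > Route 14/second 11 > Route 24/second 3 > Route 26/second 2.
Fill Route 12 first block (6 at 26) — 15 left.
Fill Route 12 second block (2 at 24) — 13 left.
Fill Route 14 first block (10 at 17) — 3 left.
3 remain; put them into Route 24 first at 16.
Total = 26×6 + 24×2 + 17×10 + 16×3 = 422.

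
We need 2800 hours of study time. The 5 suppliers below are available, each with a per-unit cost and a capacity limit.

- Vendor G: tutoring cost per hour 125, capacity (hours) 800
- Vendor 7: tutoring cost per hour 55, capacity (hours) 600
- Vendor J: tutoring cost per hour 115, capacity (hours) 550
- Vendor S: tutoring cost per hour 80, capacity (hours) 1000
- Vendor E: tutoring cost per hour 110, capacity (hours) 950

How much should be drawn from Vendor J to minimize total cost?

250

Use suppliers in increasing cost order.
Vendor 7 (55): use full 600 ; 2200 hours to go.
Take 1000 from Vendor S at 80 ; need 1200 more.
Vendor E at 110: take all 950 hours ; 250 still needed.
Take 250 from Vendor J at 115 to finish.
Vendor G: unused.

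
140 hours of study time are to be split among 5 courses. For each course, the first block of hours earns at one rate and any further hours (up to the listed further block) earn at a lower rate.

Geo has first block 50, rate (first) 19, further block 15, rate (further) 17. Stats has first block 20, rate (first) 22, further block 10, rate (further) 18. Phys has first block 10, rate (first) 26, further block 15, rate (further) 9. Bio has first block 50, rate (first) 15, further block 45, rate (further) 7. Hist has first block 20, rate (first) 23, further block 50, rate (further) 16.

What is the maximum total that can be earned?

Rank every tier by rate: Phys/first 26 > Hist/first 23 > Stats/first 22 > Geo/first 19 > Stats/second 18 > Geo/second 17 > Hist/second 16 > Bio/first 15 > Phys/second 9 > Bio/second 7.
Phys first at 26: fill all 10 → 130 left.
Hist first at 23: fill all 20 → 110 left.
Stats first at 22: fill all 20 → 90 left.
Geo/first (19): +50 → 40 left.
Stats second at 18: fill all 10 → 30 left.
Fill Geo second block (15 at 17) → 15 left.
Hist second at 16: only 15 left, fill 15.
Total = 26×10 + 23×20 + 22×20 + 19×50 + 18×10 + 17×15 + 16×15 = 2785.

2785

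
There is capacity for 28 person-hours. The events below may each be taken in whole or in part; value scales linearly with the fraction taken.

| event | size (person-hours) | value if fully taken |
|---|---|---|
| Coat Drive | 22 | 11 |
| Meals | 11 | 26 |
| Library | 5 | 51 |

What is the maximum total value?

83

Sort by value density: Library 51/5≈10.2, Meals 26/11≈2.36, Coat Drive 11/22≈0.5.
All 5 person-hours of Library fit (value 51) — 23 remain.
All 11 person-hours of Meals fit (value 26) — 12 remain.
Only 12 person-hours remain; take 12/22 of Coat Drive for value 11×12/22 = 6.
Total value = 83.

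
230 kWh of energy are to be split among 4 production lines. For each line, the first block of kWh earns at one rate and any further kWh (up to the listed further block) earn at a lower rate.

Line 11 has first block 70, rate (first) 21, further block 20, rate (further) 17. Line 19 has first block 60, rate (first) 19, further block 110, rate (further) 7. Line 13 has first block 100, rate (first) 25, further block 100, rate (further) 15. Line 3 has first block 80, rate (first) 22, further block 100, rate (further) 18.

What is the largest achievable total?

5310

Rank every tier by rate: Line 13/T1 25 > Line 3/T1 22 > Line 11/T1 21 > Line 19/T1 19 > Line 3/T2 18 > Line 11/T2 17 > Line 13/T2 15 > Line 19/T2 7.
Line 13/T1 (25): +100 ; 130 left.
Line 3 T1 at 22: fill all 80 ; 50 left.
Line 11 T1 at 21: only 50 left, fill 50.
Total = 25×100 + 22×80 + 21×50 = 5310.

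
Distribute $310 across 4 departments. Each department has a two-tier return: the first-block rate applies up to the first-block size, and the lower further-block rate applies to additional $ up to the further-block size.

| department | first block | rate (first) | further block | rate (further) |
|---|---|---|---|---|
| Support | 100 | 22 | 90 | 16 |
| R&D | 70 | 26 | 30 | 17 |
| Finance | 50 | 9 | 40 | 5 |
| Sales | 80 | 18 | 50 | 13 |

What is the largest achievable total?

Order all 8 blocks by rate: R&D/tier1 26 > Support/tier1 22 > Sales/tier1 18 > R&D/tier2 17 > Support/tier2 16 > Sales/tier2 13 > Finance/tier1 9 > Finance/tier2 5.
R&D tier1 at 26: fill all 70 ; 240 left.
Support tier1 at 22: fill all 100 ; 140 left.
Fill Sales tier1 block (80 at 18) ; 60 left.
R&D/tier2 (17): +30 ; 30 left.
Support tier2 at 16: only 30 left, fill 30.
Total = 26×70 + 22×100 + 18×80 + 17×30 + 16×30 = 6450.

6450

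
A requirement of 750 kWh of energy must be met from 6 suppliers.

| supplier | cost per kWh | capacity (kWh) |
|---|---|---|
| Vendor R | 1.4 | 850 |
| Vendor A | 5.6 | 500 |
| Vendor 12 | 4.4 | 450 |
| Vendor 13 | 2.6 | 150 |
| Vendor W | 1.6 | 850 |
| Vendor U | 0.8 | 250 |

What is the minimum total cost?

Fill from the cheapest supplier first.
Vendor U at 0.8: take all 250 kWh — 500 still needed.
Take 500 from Vendor R at 1.4 to finish.
Vendor W, Vendor 13, Vendor 12, Vendor A: unused.
Cost = 250×0.8 + 500×1.4 = 900.

900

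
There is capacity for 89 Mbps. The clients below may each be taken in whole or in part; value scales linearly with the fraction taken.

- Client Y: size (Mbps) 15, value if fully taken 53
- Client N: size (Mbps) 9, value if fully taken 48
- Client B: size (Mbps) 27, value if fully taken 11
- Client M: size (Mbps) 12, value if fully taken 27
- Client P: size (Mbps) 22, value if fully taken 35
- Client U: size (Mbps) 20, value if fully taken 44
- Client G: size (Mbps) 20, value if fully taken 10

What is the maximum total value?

Rank by value-to-size ratio: Client N 48/9≈5.33, Client Y 53/15≈3.53, Client M 27/12≈2.25, Client U 44/20≈2.2, Client P 35/22≈1.59, Client G 10/20≈0.5, Client B 11/27≈0.407.
Client N: take in full, 9 Mbps for value 48 ; 80 left.
Take all of Client Y (15 Mbps, value 53) ; 65 Mbps left.
All 12 Mbps of Client M fit (value 27) ; 53 remain.
All 20 Mbps of Client U fit (value 44) ; 33 remain.
All 22 Mbps of Client P fit (value 35) ; 11 remain.
Only 11 Mbps remain; take 11/20 of Client G for value 10×11/20 = 5.5.
Total value = 212.5.

212.5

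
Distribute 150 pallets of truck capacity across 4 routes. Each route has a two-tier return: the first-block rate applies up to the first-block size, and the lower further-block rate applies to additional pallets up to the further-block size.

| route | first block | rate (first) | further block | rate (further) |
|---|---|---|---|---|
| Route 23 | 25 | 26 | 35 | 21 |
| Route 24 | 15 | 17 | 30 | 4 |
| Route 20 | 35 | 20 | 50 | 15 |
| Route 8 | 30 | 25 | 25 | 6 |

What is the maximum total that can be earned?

3240

Rank every tier by rate: Route 23/T1 26 > Route 8/T1 25 > Route 23/T2 21 > Route 20/T1 20 > Route 24/T1 17 > Route 20/T2 15 > Route 8/T2 6 > Route 24/T2 4.
Route 23/T1 (26): +25 → 125 left.
Route 8/T1 (25): +30 → 95 left.
Route 23/T2 (21): +35 → 60 left.
Fill Route 20 T1 block (35 at 20) → 25 left.
Route 24/T1 (17): +15 → 10 left.
Route 20/T2: +10 of 50 at 15; pool empty.
Total = 26×25 + 25×30 + 21×35 + 20×35 + 17×15 + 15×10 = 3240.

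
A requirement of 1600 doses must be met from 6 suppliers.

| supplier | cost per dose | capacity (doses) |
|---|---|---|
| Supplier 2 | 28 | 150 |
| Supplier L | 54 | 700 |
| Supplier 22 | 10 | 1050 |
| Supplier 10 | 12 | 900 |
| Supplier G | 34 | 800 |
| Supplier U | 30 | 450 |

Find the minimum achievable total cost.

17100

Use suppliers in increasing cost order.
Supplier 22 (10): use full 1050 — 550 doses to go.
Take 550 from Supplier 10 at 12 to finish.
Supplier 2, Supplier U, Supplier G, Supplier L: unused.
Cost = 1050×10 + 550×12 = 17100.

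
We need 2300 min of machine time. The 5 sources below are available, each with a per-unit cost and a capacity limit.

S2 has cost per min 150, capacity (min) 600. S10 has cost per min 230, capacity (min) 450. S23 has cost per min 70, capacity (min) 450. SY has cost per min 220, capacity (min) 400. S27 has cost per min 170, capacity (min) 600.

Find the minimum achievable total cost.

Fill from the cheapest source first.
S23 (70): use full 450 — 1850 min to go.
Take 600 from S2 at 150 — need 1250 more.
Take 600 from S27 at 170 — need 650 more.
Take 400 from SY at 220 — need 250 more.
Take 250 from S10 at 230 to finish.
Cost = 450×70 + 600×150 + 600×170 + 400×220 + 250×230 = 369000.

369000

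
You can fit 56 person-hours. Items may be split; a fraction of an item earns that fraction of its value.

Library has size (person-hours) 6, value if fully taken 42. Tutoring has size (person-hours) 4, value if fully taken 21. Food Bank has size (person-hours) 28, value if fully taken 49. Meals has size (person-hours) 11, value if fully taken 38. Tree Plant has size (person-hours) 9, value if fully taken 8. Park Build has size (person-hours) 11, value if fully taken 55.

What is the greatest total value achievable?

198

Rank by value-to-size ratio: Library 42/6≈7, Tutoring 21/4≈5.25, Park Build 55/11≈5, Meals 38/11≈3.45, Food Bank 49/28≈1.75, Tree Plant 8/9≈0.889.
Library: take in full, 6 person-hours for value 42 — 50 left.
All 4 person-hours of Tutoring fit (value 21) — 46 remain.
All 11 person-hours of Park Build fit (value 55) — 35 remain.
Take all of Meals (11 person-hours, value 38) — 24 person-hours left.
24 person-hours left: a 24/28 share of Food Bank gives 49×24/28 = 42.
Total value = 198.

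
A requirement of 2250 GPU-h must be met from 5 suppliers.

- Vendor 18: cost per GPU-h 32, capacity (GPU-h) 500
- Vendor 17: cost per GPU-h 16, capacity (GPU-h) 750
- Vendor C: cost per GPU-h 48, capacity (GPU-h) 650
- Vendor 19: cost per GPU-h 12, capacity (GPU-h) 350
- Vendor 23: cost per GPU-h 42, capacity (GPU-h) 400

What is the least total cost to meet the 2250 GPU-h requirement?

Use suppliers in increasing cost order.
Vendor 19 at 12: take all 350 GPU-h ; 1900 still needed.
Vendor 17 at 16: take all 750 GPU-h ; 1150 still needed.
Vendor 18 at 32: take all 500 GPU-h ; 650 still needed.
Vendor 23 at 42: take all 400 GPU-h ; 250 still needed.
Vendor C at 48: take 250 of its 650 ; requirement met.
Cost = 350×12 + 750×16 + 500×32 + 400×42 + 250×48 = 61000.

61000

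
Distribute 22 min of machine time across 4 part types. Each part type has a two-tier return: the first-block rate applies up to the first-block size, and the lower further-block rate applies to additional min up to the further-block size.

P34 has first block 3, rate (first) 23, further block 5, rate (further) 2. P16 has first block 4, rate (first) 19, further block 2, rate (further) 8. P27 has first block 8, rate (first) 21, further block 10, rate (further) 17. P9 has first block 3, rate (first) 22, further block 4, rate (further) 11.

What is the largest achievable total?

447

Treat each block as its own option and order by rate: P34/tier1 23 > P9/tier1 22 > P27/tier1 21 > P16/tier1 19 > P27/tier2 17 > P9/tier2 11 > P16/tier2 8 > P34/tier2 2.
P34/tier1 (23): +3 → 19 left.
Fill P9 tier1 block (3 at 22) → 16 left.
P27 tier1 at 21: fill all 8 → 8 left.
Fill P16 tier1 block (4 at 19) → 4 left.
4 remain; put them into P27 tier2 at 17.
Total = 23×3 + 22×3 + 21×8 + 19×4 + 17×4 = 447.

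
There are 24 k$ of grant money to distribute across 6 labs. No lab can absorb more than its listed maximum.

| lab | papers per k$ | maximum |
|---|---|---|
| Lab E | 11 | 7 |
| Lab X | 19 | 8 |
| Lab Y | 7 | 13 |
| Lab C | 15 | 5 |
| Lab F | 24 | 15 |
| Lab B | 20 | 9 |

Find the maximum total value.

Order the labs by papers per k$: Lab F 24 > Lab B 20 > Lab X 19 > Lab C 15 > Lab E 11 > Lab Y 7.
Lab F: +15 to 15 (cap) → 9 left.
Give Lab B 9 to hit its cap of 9 → 0 left.
Total = 24×15 + 20×9 = 540.

540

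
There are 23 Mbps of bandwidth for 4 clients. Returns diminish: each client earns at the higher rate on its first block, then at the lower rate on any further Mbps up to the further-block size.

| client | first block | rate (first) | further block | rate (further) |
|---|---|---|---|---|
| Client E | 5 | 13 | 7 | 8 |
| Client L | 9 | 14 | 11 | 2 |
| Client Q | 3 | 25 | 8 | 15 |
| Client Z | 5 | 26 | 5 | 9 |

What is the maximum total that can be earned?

423

Rank every tier by rate: Client Z/first 26 > Client Q/first 25 > Client Q/second 15 > Client L/first 14 > Client E/first 13 > Client Z/second 9 > Client E/second 8 > Client L/second 2.
Fill Client Z first block (5 at 26) — 18 left.
Fill Client Q first block (3 at 25) — 15 left.
Fill Client Q second block (8 at 15) — 7 left.
7 remain; put them into Client L first at 14.
Total = 26×5 + 25×3 + 15×8 + 14×7 = 423.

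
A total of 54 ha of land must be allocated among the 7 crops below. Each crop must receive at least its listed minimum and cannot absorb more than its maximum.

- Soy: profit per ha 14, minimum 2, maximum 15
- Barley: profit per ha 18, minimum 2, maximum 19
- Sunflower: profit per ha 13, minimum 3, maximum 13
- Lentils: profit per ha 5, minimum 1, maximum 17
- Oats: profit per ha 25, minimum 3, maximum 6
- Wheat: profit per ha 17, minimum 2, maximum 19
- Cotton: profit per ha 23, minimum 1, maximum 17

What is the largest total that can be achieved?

1057

Meeting every minimum uses 2+2+3+1+3+2+1 = 14 ha, leaving 40.
Rank by profit per ha: Oats 25 > Cotton 23 > Barley 18 > Wheat 17 > Soy 14 > Sunflower 13 > Lentils 5.
Give Oats 3 more to hit its cap of 6 ; 37 left.
Cotton takes 16 more to reach its cap of 17 ; 21 left.
Give Barley 17 more to hit its cap of 19 ; 4 left.
Wheat: +4 (room for 17) → 6. Pool exhausted.
Total = 14×2 + 18×19 + 13×3 + 5×1 + 25×6 + 17×6 + 23×17 = 1057.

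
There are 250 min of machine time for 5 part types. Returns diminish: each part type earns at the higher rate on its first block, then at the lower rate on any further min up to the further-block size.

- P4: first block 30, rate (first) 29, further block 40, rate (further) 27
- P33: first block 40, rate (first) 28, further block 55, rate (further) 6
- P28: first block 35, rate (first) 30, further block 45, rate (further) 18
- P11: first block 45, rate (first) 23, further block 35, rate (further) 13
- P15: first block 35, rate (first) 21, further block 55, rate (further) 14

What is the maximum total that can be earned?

Order all 10 blocks by rate: P28/tier1 30 > P4/tier1 29 > P33/tier1 28 > P4/tier2 27 > P11/tier1 23 > P15/tier1 21 > P28/tier2 18 > P15/tier2 14 > P11/tier2 13 > P33/tier2 6.
P28/tier1 (30): +35 → 215 left.
Fill P4 tier1 block (30 at 29) → 185 left.
Fill P33 tier1 block (40 at 28) → 145 left.
Fill P4 tier2 block (40 at 27) → 105 left.
Fill P11 tier1 block (45 at 23) → 60 left.
P15/tier1 (21): +35 → 25 left.
25 remain; put them into P28 tier2 at 18.
Total = 30×35 + 29×30 + 28×40 + 27×40 + 23×45 + 21×35 + 18×25 = 6340.

6340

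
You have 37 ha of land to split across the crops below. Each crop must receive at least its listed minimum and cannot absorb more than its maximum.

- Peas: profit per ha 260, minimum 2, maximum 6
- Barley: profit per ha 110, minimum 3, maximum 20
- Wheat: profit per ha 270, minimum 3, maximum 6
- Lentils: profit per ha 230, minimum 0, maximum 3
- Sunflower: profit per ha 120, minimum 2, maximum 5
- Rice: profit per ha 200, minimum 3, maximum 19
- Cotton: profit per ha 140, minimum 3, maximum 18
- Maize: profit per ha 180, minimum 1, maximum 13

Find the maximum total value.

Meeting every minimum uses 2+3+3+0+2+3+3+1 = 17 ha, leaving 20.
Rank by profit per ha: Wheat 270 > Peas 260 > Lentils 230 > Rice 200 > Maize 180 > Cotton 140 > Sunflower 120 > Barley 110.
Wheat takes 3 more to reach its cap of 6 → 17 left.
Peas takes 4 more to reach its cap of 6 → 13 left.
Lentils: +3 to 3 (cap) → 10 left.
Rice: +10 (room for 16) → 13. Pool exhausted.
Total = 260×6 + 110×3 + 270×6 + 230×3 + 120×2 + 200×13 + 140×3 + 180×1 = 7640.

7640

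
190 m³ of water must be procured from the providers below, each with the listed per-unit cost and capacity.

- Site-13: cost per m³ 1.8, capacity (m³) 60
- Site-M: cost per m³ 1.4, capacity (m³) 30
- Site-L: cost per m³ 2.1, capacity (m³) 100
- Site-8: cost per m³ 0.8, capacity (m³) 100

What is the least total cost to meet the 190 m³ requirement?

230

Cheapest first:
Site-8 (0.8): use full 100 ; 90 m³ to go.
Take 30 from Site-M at 1.4 ; need 60 more.
Site-13 (1.8): use full 60 ; 0 m³ to go.
Site-L: unused.
Cost = 100×0.8 + 30×1.4 + 60×1.8 = 230.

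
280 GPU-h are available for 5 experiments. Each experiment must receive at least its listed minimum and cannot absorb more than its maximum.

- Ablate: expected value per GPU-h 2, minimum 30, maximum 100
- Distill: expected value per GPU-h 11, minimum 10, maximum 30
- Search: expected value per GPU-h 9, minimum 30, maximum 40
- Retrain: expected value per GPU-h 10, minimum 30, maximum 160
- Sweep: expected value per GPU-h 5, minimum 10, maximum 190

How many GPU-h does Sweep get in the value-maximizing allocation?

Meeting every minimum uses 30+10+30+30+10 = 110 GPU-h, leaving 170.
Highest expected value per GPU-h first: Distill 11 > Retrain 10 > Search 9 > Sweep 5 > Ablate 2.
Give Distill 20 more to hit its cap of 30 ; 150 left.
Retrain takes 130 more to reach its cap of 160 ; 20 left.
Search: +10 to 40 (cap) ; 10 left.
Sweep has room for 180 more but only 10 remain, so it gets 20.

20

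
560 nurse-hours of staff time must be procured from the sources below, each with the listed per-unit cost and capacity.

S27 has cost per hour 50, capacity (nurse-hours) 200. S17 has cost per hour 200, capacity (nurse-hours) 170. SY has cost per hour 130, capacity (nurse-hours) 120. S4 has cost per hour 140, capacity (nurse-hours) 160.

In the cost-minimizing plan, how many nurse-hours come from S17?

Use sources in increasing cost order.
Take 200 from S27 at 50 — need 360 more.
SY (130): use full 120 — 240 nurse-hours to go.
S4 at 140: take all 160 nurse-hours — 80 still needed.
S17 at 200: take 80 of its 170 — requirement met.

80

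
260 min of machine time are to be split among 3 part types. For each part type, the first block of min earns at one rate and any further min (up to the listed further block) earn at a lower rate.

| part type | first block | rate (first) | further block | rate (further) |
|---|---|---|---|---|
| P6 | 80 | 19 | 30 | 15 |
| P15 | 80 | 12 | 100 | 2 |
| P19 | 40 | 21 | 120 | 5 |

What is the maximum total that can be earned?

Order all 6 blocks by rate: P19/first 21 > P6/first 19 > P6/second 15 > P15/first 12 > P19/second 5 > P15/second 2.
P19 first at 21: fill all 40 → 220 left.
Fill P6 first block (80 at 19) → 140 left.
Fill P6 second block (30 at 15) → 110 left.
P15/first (12): +80 → 30 left.
P19 second at 5: only 30 left, fill 30.
Total = 21×40 + 19×80 + 15×30 + 12×80 + 5×30 = 3920.

3920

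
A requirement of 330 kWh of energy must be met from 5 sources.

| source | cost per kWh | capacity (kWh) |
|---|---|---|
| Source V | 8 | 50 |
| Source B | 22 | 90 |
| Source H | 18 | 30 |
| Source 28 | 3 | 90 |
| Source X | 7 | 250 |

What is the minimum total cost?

1950

Fill from the cheapest source first.
Source 28 (3): use full 90 → 240 kWh to go.
Source X at 7: take 240 of its 250 → requirement met.
Source V, Source H, Source B: unused.
Cost = 90×3 + 240×7 = 1950.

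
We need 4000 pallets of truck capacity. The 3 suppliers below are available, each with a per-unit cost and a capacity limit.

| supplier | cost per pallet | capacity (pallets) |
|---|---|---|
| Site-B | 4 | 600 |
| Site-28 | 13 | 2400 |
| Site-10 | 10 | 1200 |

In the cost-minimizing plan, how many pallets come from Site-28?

Use suppliers in increasing cost order.
Site-B (4): use full 600 ; 3400 pallets to go.
Site-10 (10): use full 1200 ; 2200 pallets to go.
Site-28 (13): take the remaining 2200 ; done.

2200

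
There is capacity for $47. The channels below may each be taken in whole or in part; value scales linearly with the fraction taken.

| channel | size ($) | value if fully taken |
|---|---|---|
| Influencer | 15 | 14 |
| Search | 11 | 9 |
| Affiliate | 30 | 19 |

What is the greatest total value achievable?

Sort by value density: Influencer 14/15≈0.933, Search 9/11≈0.818, Affiliate 19/30≈0.633.
All 15 $ of Influencer fit (value 14) — 32 remain.
Search: take in full, 11 $ for value 9 — 21 left.
21 $ left: a 21/30 share of Affiliate gives 19×21/30 = 13.3.
Total value = 36.3.

36.3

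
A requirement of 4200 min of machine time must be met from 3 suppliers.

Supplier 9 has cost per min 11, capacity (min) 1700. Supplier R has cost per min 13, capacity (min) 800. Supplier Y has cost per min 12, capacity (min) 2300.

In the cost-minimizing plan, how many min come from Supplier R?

Cheapest first:
Take 1700 from Supplier 9 at 11 — need 2500 more.
Supplier Y at 12: take all 2300 min — 200 still needed.
Supplier R (13): take the remaining 200 — done.

200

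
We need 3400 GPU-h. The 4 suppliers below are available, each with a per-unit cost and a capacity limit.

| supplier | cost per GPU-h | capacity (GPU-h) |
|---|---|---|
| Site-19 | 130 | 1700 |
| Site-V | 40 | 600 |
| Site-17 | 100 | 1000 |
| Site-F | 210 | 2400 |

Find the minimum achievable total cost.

Fill from the cheapest supplier first.
Site-V (40): use full 600 ; 2800 GPU-h to go.
Take 1000 from Site-17 at 100 ; need 1800 more.
Site-19 at 130: take all 1700 GPU-h ; 100 still needed.
Site-F (210): take the remaining 100 ; done.
Cost = 600×40 + 1000×100 + 1700×130 + 100×210 = 366000.

366000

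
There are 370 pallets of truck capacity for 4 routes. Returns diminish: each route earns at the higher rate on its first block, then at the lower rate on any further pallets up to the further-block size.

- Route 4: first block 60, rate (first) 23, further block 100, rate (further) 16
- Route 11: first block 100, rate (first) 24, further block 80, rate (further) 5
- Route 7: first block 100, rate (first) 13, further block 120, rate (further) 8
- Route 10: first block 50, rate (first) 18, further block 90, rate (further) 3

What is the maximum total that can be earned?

7060

Order all 8 blocks by rate: Route 11/first 24 > Route 4/first 23 > Route 10/first 18 > Route 4/second 16 > Route 7/first 13 > Route 7/second 8 > Route 11/second 5 > Route 10/second 3.
Route 11 first at 24: fill all 100 — 270 left.
Route 4/first (23): +60 — 210 left.
Fill Route 10 first block (50 at 18) — 160 left.
Fill Route 4 second block (100 at 16) — 60 left.
Route 7/first: +60 of 100 at 13; pool empty.
Total = 24×100 + 23×60 + 18×50 + 16×100 + 13×60 = 7060.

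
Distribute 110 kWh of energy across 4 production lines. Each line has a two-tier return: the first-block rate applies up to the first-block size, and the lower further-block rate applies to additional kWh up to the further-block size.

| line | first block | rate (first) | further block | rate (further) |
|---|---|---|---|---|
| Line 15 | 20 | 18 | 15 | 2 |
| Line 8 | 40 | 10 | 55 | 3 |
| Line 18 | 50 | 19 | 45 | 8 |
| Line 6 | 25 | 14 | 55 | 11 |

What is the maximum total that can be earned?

Rank every tier by rate: Line 18/T1 19 > Line 15/T1 18 > Line 6/T1 14 > Line 6/T2 11 > Line 8/T1 10 > Line 18/T2 8 > Line 8/T2 3 > Line 15/T2 2.
Fill Line 18 T1 block (50 at 19) — 60 left.
Line 15/T1 (18): +20 — 40 left.
Line 6/T1 (14): +25 — 15 left.
Line 6 T2 at 11: only 15 left, fill 15.
Total = 19×50 + 18×20 + 14×25 + 11×15 = 1825.

1825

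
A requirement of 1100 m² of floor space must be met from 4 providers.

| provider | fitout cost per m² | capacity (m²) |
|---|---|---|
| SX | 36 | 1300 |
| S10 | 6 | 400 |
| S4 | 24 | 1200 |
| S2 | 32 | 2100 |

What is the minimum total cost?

Cheapest first:
Take 400 from S10 at 6 ; need 700 more.
S4 (24): take the remaining 700 ; done.
S2, SX: unused.
Cost = 400×6 + 700×24 = 19200.

19200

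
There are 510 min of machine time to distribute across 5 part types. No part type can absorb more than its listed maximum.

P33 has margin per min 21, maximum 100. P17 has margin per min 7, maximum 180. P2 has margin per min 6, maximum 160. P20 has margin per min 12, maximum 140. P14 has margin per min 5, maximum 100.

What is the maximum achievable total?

Rank by margin per min: P33 21 > P20 12 > P17 7 > P2 6 > P14 5.
P33 takes 100 to reach its cap of 100 → 410 left.
P20: +140 to 140 (cap) → 270 left.
Give P17 180 to hit its cap of 180 → 90 left.
P2: +90 (room for 160) → 90. Pool exhausted.
Total = 21×100 + 7×180 + 6×90 + 12×140 = 5580.

5580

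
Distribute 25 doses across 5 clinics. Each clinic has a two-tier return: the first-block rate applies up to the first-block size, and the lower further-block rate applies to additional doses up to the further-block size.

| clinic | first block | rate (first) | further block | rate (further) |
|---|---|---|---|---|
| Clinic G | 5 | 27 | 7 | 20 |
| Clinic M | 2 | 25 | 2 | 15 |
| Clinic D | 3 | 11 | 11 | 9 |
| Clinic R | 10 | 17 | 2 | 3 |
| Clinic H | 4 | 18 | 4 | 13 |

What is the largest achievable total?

Treat each block as its own option and order by rate: Clinic G/tier1 27 > Clinic M/tier1 25 > Clinic G/tier2 20 > Clinic H/tier1 18 > Clinic R/tier1 17 > Clinic M/tier2 15 > Clinic H/tier2 13 > Clinic D/tier1 11 > Clinic D/tier2 9 > Clinic R/tier2 3.
Fill Clinic G tier1 block (5 at 27) → 20 left.
Clinic M/tier1 (25): +2 → 18 left.
Clinic G tier2 at 20: fill all 7 → 11 left.
Fill Clinic H tier1 block (4 at 18) → 7 left.
Clinic R tier1 at 17: only 7 left, fill 7.
Total = 27×5 + 25×2 + 20×7 + 18×4 + 17×7 = 516.

516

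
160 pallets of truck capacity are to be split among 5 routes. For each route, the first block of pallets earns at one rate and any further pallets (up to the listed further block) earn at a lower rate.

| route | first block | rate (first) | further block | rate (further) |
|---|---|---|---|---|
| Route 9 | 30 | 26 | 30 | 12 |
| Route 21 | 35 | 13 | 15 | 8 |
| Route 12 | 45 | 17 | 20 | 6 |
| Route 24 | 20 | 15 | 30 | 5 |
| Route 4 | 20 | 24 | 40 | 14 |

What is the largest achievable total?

Treat each block as its own option and order by rate: Route 9/T1 26 > Route 4/T1 24 > Route 12/T1 17 > Route 24/T1 15 > Route 4/T2 14 > Route 21/T1 13 > Route 9/T2 12 > Route 21/T2 8 > Route 12/T2 6 > Route 24/T2 5.
Route 9 T1 at 26: fill all 30 → 130 left.
Route 4 T1 at 24: fill all 20 → 110 left.
Route 12 T1 at 17: fill all 45 → 65 left.
Fill Route 24 T1 block (20 at 15) → 45 left.
Route 4 T2 at 14: fill all 40 → 5 left.
5 remain; put them into Route 21 T1 at 13.
Total = 26×30 + 24×20 + 17×45 + 15×20 + 14×40 + 13×5 = 2950.

2950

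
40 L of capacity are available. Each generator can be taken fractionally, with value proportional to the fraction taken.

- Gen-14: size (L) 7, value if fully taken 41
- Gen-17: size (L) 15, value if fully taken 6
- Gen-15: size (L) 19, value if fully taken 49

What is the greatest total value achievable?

Sort by value density: Gen-14 41/7≈5.86, Gen-15 49/19≈2.58, Gen-17 6/15≈0.4.
Gen-14: take in full, 7 L for value 41 ; 33 left.
Take all of Gen-15 (19 L, value 49) ; 14 L left.
Fill the last 14 L with part of Gen-17: 14/15 of it earns 5.6.
Total value = 95.6.

95.6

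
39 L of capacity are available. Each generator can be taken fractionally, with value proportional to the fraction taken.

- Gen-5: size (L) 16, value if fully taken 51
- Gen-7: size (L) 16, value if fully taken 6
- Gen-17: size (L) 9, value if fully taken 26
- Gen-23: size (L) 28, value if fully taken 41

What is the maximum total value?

Best value per unit of size first: Gen-5 51/16≈3.19, Gen-17 26/9≈2.89, Gen-23 41/28≈1.46, Gen-7 6/16≈0.375.
All 16 L of Gen-5 fit (value 51) — 23 remain.
Gen-17: take in full, 9 L for value 26 — 14 left.
Fill the last 14 L with part of Gen-23: 14/28 of it earns 20.5.
Total value = 97.5.

97.5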